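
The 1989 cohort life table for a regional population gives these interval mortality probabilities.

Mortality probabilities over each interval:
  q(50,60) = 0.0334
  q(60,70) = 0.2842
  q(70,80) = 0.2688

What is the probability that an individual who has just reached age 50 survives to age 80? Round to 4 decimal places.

0.5059

Survival from 50 to 80 is the product of surviving each interval: (1 − 0.0334) × (1 − 0.2842) × (1 − 0.2688).
= 0.9666 × 0.7158 × 0.7312 = 0.505912.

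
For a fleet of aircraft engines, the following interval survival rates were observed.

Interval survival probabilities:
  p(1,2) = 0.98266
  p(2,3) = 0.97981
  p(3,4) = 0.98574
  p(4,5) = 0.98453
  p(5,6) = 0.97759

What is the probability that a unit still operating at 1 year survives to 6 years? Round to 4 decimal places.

0.9135

The overall survival probability is 0.98266 × 0.97981 × 0.98574 × 0.98453 × 0.97759.
= 0.913468.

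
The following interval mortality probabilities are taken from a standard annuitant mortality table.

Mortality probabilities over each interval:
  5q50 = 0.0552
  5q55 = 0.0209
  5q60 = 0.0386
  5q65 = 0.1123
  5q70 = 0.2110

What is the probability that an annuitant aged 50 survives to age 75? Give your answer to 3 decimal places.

25p50 = (1 − 0.0552) × (1 − 0.0209) × (1 − 0.0386) × (1 − 0.1123) × (1 − 0.2110).
= 0.9448 × 0.9791 × 0.9614 × 0.8877 × 0.7890 = 0.622894.

0.623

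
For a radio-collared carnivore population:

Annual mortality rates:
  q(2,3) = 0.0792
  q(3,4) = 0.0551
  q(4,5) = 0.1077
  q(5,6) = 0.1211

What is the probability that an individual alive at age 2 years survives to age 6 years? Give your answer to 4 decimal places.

0.6823

The overall survival probability is (1 − 0.0792) × (1 − 0.0551) × (1 − 0.1077) × (1 − 0.1211).
= 0.9208 × 0.9449 × 0.8923 × 0.8789 = 0.682341.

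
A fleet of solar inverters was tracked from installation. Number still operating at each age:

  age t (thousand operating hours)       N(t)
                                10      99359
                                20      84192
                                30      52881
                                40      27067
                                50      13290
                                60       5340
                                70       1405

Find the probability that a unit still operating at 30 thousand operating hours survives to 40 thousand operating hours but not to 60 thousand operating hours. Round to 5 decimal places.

0.41087

This is the probability of reaching 40 but not 60, conditional on being operational at 30: (N(40) − N(60)) / N(30).
= (27067 − 5340) / 52881 = 21727 / 52881 = 0.410866.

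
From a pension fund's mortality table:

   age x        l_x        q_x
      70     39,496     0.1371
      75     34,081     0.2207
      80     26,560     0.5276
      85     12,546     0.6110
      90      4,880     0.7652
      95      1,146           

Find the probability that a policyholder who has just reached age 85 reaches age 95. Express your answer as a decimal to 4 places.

0.0913

We want 10p85 = l_95/l_85.
The conditional survival probability is l_95/l_85 = 1,146/12,546 = 0.091344.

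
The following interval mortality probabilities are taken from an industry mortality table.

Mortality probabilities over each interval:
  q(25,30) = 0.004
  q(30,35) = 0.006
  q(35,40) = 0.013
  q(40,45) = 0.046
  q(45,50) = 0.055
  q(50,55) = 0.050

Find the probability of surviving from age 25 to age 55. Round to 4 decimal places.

0.8369

P(survive 25→55) = (1 − 0.004) × (1 − 0.006) × (1 − 0.013) × (1 − 0.046) × (1 − 0.055) × (1 − 0.050).
= 0.996 × 0.994 × 0.987 × 0.954 × 0.945 × 0.950 = 0.836887.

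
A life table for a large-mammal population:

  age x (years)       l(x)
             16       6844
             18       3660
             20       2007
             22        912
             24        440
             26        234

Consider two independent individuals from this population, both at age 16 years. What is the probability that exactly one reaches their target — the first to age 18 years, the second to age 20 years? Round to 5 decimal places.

p₁ = l(18)/l(16) = 3660/6844 = 0.534775; p₂ = l(20)/l(16) = 2007/6844 = 0.293250.
P(exactly one) = p₁(1−p₂) + (1−p₁)p₂ = 0.377952 + 0.136427 = 0.514379.

0.51438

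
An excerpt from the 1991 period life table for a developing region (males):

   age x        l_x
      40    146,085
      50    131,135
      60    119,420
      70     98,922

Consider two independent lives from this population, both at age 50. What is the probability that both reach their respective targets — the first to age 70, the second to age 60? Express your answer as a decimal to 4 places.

p₁ = l_70/l_50 = 98,922/131,135 = 0.754352; p₂ = l_60/l_50 = 119,420/131,135 = 0.910665.
P(both) = p₁ × p₂ = 0.754352 × 0.910665 = 0.686962.

0.6870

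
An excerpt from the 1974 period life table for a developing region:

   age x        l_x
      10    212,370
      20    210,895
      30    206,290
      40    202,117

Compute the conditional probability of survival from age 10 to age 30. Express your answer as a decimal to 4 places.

The conditional survival probability is l_30/l_10 = 206,290/212,370 = 0.971371.

0.9714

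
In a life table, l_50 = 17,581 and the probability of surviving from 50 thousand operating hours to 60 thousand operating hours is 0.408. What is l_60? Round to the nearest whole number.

7173

l_60 = l_50 × p = 17,581 × 0.408 = 7173.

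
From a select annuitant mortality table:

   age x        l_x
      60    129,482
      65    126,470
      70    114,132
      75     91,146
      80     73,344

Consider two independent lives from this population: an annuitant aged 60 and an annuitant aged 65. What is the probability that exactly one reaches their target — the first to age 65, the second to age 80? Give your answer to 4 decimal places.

p₁ = l_65/l_60 = 126,470/129,482 = 0.976738; p₂ = l_80/l_65 = 73,344/126,470 = 0.579932.
P(exactly one) = p₁(1−p₂) + (1−p₁)p₂ = 0.410296 + 0.013490 = 0.423787.

0.4238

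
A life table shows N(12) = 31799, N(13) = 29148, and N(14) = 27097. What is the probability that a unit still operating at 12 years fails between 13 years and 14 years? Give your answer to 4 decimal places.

0.0645

This is the probability of reaching 13 but not 14, conditional on being operational at 12: (N(13) − N(14)) / N(12).
= (29148 − 27097) / 31799 = 2051 / 31799 = 0.064499.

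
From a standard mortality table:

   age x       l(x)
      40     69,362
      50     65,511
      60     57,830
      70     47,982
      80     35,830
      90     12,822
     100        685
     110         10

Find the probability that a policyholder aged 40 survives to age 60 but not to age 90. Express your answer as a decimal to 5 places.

0.64889

This is the probability of reaching 60 but not 90, conditional on being alive at 40: (l(60) − l(90)) / l(40).
= (57,830 − 12,822) / 69,362 = 45,008 / 69,362 = 0.648886.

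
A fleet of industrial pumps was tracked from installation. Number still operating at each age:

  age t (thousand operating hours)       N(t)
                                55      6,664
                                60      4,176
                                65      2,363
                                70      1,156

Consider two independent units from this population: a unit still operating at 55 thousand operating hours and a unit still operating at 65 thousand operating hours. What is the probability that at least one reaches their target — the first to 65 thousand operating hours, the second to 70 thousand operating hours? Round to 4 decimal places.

0.6703

p₁ = N(65)/N(55) = 2,363/6,664 = 0.354592; p₂ = N(70)/N(65) = 1,156/2,363 = 0.489209.
P(at least one) = 1 − (1−p₁)(1−p₂) = 1 − 0.645408 × 0.510791 = 0.670331.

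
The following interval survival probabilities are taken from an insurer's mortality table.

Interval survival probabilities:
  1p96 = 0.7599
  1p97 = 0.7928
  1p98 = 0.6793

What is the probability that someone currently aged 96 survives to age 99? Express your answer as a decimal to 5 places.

0.40924

Chaining the interval survival probabilities: 0.7599 × 0.7928 × 0.6793.
= 0.409243.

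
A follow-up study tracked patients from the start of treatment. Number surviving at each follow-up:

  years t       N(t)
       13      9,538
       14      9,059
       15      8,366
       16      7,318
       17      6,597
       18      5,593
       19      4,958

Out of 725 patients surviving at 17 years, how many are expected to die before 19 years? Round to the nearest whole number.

The relevant probability is 1 − 4,958/6,597 = 0.248446.
Expected number = 725 × 0.248446 = 180.

180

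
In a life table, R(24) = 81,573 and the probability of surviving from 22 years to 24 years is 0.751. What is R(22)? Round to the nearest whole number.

R(22) = R(24) / p = 81,573 / 0.751 = 108619.

108619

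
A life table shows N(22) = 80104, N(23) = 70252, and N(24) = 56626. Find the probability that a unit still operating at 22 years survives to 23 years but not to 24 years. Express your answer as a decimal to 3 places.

0.170

This is the probability of reaching 23 but not 24, conditional on being operational at 22: (N(23) − N(24)) / N(22).
= (70252 − 56626) / 80104 = 13626 / 80104 = 0.170104.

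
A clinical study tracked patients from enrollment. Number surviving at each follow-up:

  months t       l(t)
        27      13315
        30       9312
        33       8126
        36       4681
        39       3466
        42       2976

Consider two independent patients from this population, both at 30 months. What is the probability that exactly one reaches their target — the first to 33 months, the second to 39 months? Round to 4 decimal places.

p₁ = l(33)/l(30) = 8126/9312 = 0.872637; p₂ = l(39)/l(30) = 3466/9312 = 0.372208.
P(exactly one) = p₁(1−p₂) + (1−p₁)p₂ = 0.547835 + 0.047406 = 0.595240.

0.5952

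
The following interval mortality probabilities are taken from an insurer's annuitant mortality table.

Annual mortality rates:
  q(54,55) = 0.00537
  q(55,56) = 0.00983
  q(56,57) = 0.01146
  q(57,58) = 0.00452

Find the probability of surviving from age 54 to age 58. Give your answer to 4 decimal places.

Chaining the interval survival probabilities: (1 − 0.00537) × (1 − 0.00983) × (1 − 0.01146) × (1 − 0.00452).
= 0.99463 × 0.99017 × 0.98854 × 0.99548 = 0.969166.

0.9692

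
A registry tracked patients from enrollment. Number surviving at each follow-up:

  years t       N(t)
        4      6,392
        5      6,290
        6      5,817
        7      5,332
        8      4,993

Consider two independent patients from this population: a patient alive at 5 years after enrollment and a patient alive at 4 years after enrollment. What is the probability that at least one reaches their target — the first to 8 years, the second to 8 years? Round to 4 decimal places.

p₁ = N(8)/N(5) = 4,993/6,290 = 0.793800; p₂ = N(8)/N(4) = 4,993/6,392 = 0.781133.
P(at least one) = 1 − (1−p₁)(1−p₂) = 1 − 0.206200 × 0.218867 = 0.954870.

0.9549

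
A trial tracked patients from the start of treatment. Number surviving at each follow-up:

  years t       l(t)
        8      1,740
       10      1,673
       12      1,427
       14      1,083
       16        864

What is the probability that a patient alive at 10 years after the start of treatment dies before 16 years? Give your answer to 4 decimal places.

P(die before 16 | alive at 10) = 1 − l(16)/l(10) = 1 − 864/1,673 = (809)/1,673 = 0.483562.

0.4836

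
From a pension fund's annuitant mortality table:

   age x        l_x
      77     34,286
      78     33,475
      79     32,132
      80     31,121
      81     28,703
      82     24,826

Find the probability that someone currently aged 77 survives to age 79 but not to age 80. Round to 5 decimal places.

This is the probability of reaching 79 but not 80, conditional on being alive at 77: (l_79 − l_80) / l_77.
= (32,132 − 31,121) / 34,286 = 1,011 / 34,286 = 0.029487.

0.02949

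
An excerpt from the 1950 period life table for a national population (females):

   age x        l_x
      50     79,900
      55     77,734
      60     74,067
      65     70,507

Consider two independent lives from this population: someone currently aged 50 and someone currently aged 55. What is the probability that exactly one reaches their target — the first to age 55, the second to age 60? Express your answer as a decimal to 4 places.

p₁ = l_55/l_50 = 77,734/79,900 = 0.972891; p₂ = l_60/l_55 = 74,067/77,734 = 0.952826.
P(exactly one) = p₁(1−p₂) + (1−p₁)p₂ = 0.045895 + 0.025830 = 0.071725.

0.0717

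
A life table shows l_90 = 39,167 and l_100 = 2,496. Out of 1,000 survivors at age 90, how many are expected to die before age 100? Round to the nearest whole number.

The relevant probability is 1 − 2,496/39,167 = 0.936273.
Expected number = 1,000 × 0.936273 = 936.

936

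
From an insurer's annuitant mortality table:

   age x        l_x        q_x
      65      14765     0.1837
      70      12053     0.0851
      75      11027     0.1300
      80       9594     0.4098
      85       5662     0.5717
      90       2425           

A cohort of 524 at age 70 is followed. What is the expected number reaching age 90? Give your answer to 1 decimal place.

105.4

The relevant probability is 2425/12053 = 0.201195.
Expected number = 524 × 0.201195 = 105.4.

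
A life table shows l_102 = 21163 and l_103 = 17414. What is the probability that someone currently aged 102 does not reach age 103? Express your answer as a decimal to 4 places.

0.1771

P(die before 103 | alive at 102) = 1 − l_103/l_102 = 1 − 17414/21163 = (3749)/21163 = 0.177149.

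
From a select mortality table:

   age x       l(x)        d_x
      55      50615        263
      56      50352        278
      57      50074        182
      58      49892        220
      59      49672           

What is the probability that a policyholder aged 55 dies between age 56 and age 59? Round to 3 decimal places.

0.013

This is the probability of reaching 56 but not 59, conditional on being alive at 55: (l(56) − l(59)) / l(55).
= (50352 − 49672) / 50615 = 680 / 50615 = 0.013435.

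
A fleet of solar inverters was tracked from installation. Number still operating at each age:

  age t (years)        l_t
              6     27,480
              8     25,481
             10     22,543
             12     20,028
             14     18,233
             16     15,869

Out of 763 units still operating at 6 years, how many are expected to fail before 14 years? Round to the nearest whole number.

257

The relevant probability is 1 − 18,233/27,480 = 0.336499.
Expected number = 763 × 0.336499 = 257.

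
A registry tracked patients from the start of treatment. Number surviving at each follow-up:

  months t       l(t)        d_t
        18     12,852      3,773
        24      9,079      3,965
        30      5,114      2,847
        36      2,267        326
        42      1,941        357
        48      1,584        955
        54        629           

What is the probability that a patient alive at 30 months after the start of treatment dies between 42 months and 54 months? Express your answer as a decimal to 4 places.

0.2566

This is the probability of reaching 42 but not 54, conditional on being alive at 30: (l(42) − l(54)) / l(30).
= (1,941 − 629) / 5,114 = 1,312 / 5,114 = 0.256551.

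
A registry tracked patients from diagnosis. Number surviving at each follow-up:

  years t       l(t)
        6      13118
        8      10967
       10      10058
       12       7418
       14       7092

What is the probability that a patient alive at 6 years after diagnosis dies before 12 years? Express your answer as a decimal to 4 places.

P(die before 12 | alive at 6) = 1 − l(12)/l(6) = 1 − 7418/13118 = (5700)/13118 = 0.434517.

0.4345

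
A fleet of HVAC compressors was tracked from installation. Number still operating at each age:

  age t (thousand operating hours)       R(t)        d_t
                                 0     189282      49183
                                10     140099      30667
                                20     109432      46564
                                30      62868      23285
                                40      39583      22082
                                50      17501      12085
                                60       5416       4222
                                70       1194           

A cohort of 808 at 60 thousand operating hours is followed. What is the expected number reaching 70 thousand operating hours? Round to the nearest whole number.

The relevant probability is 1194/5416 = 0.220458.
Expected number = 808 × 0.220458 = 178.

178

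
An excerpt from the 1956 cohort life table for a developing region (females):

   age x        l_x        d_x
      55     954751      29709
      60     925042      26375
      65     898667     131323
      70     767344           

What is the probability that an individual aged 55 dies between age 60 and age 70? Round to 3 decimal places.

We want 5|10q55 = (l_60 − l_70)/l_55.
This is the probability of reaching 60 but not 70, conditional on being alive at 55: (l_60 − l_70) / l_55.
= (925042 − 767344) / 954751 = 157698 / 954751 = 0.165172.

0.165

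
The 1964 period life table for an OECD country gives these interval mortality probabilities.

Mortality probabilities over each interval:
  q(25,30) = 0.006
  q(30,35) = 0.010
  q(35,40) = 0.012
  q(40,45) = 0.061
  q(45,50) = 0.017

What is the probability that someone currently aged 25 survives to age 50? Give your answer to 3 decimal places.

0.897

P(survive 25→50) = (1 − 0.006) × (1 − 0.010) × (1 − 0.012) × (1 − 0.061) × (1 − 0.017).
= 0.994 × 0.990 × 0.988 × 0.939 × 0.983 = 0.897424.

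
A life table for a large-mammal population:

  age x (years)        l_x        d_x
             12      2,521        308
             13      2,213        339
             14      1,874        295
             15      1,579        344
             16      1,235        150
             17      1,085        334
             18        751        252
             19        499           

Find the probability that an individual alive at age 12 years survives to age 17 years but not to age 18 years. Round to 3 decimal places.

0.132

This is the probability of reaching 17 but not 18, conditional on being alive at 12: (l_17 − l_18) / l_12.
= (1,085 − 751) / 2,521 = 334 / 2,521 = 0.132487.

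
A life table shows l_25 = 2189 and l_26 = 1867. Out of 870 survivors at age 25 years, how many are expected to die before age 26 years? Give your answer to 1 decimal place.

128.0

The relevant probability is 1 − 1867/2189 = 0.147099.
Expected number = 870 × 0.147099 = 128.0.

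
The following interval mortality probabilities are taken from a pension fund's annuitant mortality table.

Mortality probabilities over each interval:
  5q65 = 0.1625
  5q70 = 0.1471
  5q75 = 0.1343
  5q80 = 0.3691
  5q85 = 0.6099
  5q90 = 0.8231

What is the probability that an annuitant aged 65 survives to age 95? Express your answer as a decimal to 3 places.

0.027

The overall survival probability is (1 − 0.1625) × (1 − 0.1471) × (1 − 0.1343) × (1 − 0.3691) × (1 − 0.6099) × (1 − 0.8231).
= 0.8375 × 0.8529 × 0.8657 × 0.6309 × 0.3901 × 0.1769 = 0.026922.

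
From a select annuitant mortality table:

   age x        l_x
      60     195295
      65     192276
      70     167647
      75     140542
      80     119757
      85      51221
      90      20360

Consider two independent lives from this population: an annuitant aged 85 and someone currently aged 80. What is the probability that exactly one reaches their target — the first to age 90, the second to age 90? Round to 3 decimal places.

0.432

p₁ = l_90/l_85 = 20360/51221 = 0.397493; p₂ = l_90/l_80 = 20360/119757 = 0.170011.
P(exactly one) = p₁(1−p₂) + (1−p₁)p₂ = 0.329915 + 0.102433 = 0.432348.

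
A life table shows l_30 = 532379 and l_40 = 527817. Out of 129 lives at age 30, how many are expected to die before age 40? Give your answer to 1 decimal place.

1.1

The relevant probability is 1 − 527817/532379 = 0.008569.
Expected number = 129 × 0.008569 = 1.1.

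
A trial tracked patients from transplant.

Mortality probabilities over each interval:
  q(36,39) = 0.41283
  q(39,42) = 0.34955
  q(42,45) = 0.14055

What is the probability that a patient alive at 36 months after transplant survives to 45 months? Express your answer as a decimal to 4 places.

0.3282

Chaining the interval survival probabilities: (1 − 0.41283) × (1 − 0.34955) × (1 − 0.14055).
= 0.58717 × 0.65045 × 0.85945 = 0.328245.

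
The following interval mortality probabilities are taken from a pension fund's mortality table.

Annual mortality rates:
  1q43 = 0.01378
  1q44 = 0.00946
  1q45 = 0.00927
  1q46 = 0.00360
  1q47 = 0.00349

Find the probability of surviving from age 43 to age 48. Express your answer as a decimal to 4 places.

0.9610

Survival from 43 to 48 is the product of surviving each interval: (1 − 0.01378) × (1 − 0.00946) × (1 − 0.00927) × (1 − 0.00360) × (1 − 0.00349).
= 0.98622 × 0.99054 × 0.99073 × 0.99640 × 0.99651 = 0.960985.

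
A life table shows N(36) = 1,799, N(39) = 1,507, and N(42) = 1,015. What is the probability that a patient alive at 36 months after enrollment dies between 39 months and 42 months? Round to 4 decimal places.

This is the probability of reaching 39 but not 42, conditional on being alive at 36: (N(39) − N(42)) / N(36).
= (1,507 − 1,015) / 1,799 = 492 / 1,799 = 0.273485.

0.2735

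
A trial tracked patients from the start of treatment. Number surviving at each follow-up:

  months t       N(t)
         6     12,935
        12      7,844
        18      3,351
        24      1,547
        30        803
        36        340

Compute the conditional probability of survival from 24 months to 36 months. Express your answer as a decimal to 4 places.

0.2198

The conditional survival probability is N(36)/N(24) = 340/1,547 = 0.219780.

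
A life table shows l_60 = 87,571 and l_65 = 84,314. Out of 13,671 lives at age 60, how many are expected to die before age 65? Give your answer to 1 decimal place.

508.5

The relevant probability is 1 − 84,314/87,571 = 0.037193.
Expected number = 13,671 × 0.037193 = 508.5.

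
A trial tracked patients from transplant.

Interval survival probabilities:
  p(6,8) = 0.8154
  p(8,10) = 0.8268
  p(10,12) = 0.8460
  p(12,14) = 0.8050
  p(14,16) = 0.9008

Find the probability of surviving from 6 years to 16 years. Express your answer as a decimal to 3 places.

0.414

P(survive 6→16) = 0.8154 × 0.8268 × 0.8460 × 0.8050 × 0.9008.
= 0.413586.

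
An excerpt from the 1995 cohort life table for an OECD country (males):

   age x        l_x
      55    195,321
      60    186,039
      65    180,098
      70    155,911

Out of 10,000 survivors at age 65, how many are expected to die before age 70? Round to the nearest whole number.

1343

The relevant probability is 1 − 155,911/180,098 = 0.134299.
Expected number = 10,000 × 0.134299 = 1343.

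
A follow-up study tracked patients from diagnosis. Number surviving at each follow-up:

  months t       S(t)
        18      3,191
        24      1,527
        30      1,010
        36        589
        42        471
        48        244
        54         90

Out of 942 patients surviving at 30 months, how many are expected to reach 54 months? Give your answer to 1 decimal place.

The relevant probability is 90/1,010 = 0.089109.
Expected number = 942 × 0.089109 = 83.9.

83.9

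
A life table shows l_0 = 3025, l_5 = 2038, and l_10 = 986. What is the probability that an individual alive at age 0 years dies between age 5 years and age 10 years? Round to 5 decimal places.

This is the probability of reaching 5 but not 10, conditional on being alive at 0: (l_5 − l_10) / l_0.
= (2038 − 986) / 3025 = 1052 / 3025 = 0.347769.

0.34777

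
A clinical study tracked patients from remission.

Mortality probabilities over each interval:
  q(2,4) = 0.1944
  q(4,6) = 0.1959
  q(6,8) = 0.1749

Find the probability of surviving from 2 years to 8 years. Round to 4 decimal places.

0.5345

P(survive 2→8) = (1 − 0.1944) × (1 − 0.1959) × (1 − 0.1749).
= 0.8056 × 0.8041 × 0.8251 = 0.534486.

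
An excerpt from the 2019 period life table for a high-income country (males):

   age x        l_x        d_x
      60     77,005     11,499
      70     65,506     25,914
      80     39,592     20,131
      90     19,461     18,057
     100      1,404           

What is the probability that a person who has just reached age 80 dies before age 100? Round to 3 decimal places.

0.965

P(die before 100 | alive at 80) = 1 − l_100/l_80 = 1 − 1,404/39,592 = (38,188)/39,592 = 0.964538.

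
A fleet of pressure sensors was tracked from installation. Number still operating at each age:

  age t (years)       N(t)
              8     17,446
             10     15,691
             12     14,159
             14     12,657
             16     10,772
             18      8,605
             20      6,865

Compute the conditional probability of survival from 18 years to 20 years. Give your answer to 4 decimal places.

0.7978

The conditional survival probability is N(20)/N(18) = 6,865/8,605 = 0.797792.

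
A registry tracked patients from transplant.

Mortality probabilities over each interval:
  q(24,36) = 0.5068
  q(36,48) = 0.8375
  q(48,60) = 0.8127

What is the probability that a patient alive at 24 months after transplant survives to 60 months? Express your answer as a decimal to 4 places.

0.0150

Survival from 24 to 60 is the product of surviving each interval: (1 − 0.5068) × (1 − 0.8375) × (1 − 0.8127).
= 0.4932 × 0.1625 × 0.1873 = 0.015011.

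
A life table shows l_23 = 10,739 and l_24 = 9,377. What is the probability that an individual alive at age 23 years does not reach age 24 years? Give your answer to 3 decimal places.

P(die before 24 | alive at 23) = 1 − l_24/l_23 = 1 − 9,377/10,739 = (1,362)/10,739 = 0.126827.

0.127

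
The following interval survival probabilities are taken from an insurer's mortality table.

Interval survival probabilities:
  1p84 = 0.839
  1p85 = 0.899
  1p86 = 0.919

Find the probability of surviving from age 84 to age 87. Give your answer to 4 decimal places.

3p84 = 0.839 × 0.899 × 0.919.
= 0.693166.

0.6932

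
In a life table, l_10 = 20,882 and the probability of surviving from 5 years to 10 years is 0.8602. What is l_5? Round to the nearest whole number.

24276

l_5 = l_10 / p = 20,882 / 0.8602 = 24276.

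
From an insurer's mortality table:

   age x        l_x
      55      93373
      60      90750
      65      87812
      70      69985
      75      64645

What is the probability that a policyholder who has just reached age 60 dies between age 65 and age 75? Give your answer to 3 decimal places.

0.255

This is the probability of reaching 65 but not 75, conditional on being alive at 60: (l_65 − l_75) / l_60.
= (87812 − 64645) / 90750 = 23167 / 90750 = 0.255284.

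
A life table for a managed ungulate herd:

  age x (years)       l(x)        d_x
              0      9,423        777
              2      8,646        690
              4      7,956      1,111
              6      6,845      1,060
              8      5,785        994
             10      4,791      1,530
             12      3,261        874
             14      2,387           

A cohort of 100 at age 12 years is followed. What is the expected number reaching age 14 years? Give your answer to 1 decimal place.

The relevant probability is 2,387/3,261 = 0.731984.
Expected number = 100 × 0.731984 = 73.2.

73.2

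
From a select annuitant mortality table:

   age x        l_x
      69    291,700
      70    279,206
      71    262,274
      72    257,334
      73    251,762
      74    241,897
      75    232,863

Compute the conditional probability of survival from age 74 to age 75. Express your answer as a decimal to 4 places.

0.9627

We want 1p74 = l_75/l_74.
The conditional survival probability is l_75/l_74 = 232,863/241,897 = 0.962654.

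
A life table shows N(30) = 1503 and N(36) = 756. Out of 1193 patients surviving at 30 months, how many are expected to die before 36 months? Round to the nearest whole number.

The relevant probability is 1 − 756/1503 = 0.497006.
Expected number = 1193 × 0.497006 = 593.

593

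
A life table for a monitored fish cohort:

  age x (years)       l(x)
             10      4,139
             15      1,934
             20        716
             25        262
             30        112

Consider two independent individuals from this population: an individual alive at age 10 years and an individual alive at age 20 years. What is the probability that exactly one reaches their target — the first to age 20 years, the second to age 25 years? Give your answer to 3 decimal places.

0.412

p₁ = l(20)/l(10) = 716/4,139 = 0.172989; p₂ = l(25)/l(20) = 262/716 = 0.365922.
P(exactly one) = p₁(1−p₂) + (1−p₁)p₂ = 0.109689 + 0.302622 = 0.412310.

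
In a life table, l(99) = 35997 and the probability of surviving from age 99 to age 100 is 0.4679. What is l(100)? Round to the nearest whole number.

l(100) = l(99) × p = 35997 × 0.4679 = 16843.

16843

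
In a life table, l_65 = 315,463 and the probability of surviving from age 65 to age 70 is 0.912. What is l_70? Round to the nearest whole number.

l_70 = l_65 × p = 315,463 × 0.912 = 287702.

287702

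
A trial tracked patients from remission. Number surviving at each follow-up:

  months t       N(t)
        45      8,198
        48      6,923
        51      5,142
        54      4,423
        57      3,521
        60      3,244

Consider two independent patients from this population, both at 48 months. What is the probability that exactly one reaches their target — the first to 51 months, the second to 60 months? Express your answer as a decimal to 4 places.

0.5153

p₁ = N(51)/N(48) = 5,142/6,923 = 0.742742; p₂ = N(60)/N(48) = 3,244/6,923 = 0.468583.
P(exactly one) = p₁(1−p₂) + (1−p₁)p₂ = 0.394706 + 0.120547 = 0.515252.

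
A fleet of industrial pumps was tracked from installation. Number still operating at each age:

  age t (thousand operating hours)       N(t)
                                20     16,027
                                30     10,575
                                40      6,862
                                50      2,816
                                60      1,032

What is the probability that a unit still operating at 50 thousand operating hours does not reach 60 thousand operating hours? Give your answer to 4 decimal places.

P(fail before 60 | operational at 50) = 1 − N(60)/N(50) = 1 − 1,032/2,816 = (1,784)/2,816 = 0.633523.

0.6335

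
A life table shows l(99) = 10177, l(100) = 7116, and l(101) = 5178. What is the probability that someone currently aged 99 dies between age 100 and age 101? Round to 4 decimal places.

This is the probability of reaching 100 but not 101, conditional on being alive at 99: (l(100) − l(101)) / l(99).
= (7116 − 5178) / 10177 = 1938 / 10177 = 0.190429.

0.1904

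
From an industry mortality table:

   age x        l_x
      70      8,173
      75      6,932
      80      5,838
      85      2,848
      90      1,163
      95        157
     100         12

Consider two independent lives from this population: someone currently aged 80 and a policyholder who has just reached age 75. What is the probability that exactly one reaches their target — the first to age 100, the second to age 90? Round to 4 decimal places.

p₁ = l_100/l_80 = 12/5,838 = 0.002055; p₂ = l_90/l_75 = 1,163/6,932 = 0.167773.
P(exactly one) = p₁(1−p₂) + (1−p₁)p₂ = 0.001710 + 0.167428 = 0.169138.

0.1691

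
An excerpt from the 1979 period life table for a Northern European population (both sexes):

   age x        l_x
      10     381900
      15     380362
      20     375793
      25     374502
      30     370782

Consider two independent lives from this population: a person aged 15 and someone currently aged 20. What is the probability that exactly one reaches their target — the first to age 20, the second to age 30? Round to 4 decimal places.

0.0250

p₁ = l_20/l_15 = 375793/380362 = 0.987988; p₂ = l_30/l_20 = 370782/375793 = 0.986666.
P(exactly one) = p₁(1−p₂) + (1−p₁)p₂ = 0.013174 + 0.011852 = 0.025026.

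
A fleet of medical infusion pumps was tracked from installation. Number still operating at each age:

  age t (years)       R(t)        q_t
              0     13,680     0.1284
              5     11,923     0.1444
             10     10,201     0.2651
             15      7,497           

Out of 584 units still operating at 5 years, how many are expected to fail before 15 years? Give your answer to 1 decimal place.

The relevant probability is 1 − 7,497/11,923 = 0.371215.
Expected number = 584 × 0.371215 = 216.8.

216.8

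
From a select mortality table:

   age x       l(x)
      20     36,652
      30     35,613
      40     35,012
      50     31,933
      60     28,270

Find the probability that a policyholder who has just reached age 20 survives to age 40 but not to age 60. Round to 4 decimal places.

This is the probability of reaching 40 but not 60, conditional on being alive at 20: (l(40) − l(60)) / l(20).
= (35,012 − 28,270) / 36,652 = 6,742 / 36,652 = 0.183946.

0.1839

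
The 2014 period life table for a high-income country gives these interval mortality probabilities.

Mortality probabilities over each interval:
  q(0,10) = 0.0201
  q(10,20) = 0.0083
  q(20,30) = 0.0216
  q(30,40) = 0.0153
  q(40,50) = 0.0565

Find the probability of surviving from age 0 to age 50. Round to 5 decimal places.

0.88333

P(survive 0→50) = (1 − 0.0201) × (1 − 0.0083) × (1 − 0.0216) × (1 − 0.0153) × (1 − 0.0565).
= 0.9799 × 0.9917 × 0.9784 × 0.9847 × 0.9435 = 0.883333.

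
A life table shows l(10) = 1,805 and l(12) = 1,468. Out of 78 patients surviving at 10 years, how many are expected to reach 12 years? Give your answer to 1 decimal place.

63.4

The relevant probability is 1,468/1,805 = 0.813296.
Expected number = 78 × 0.813296 = 63.4.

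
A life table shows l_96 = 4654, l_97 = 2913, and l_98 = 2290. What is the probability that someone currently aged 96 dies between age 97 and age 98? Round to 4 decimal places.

We want 1|1q96 = (l_97 − l_98)/l_96.
This is the probability of reaching 97 but not 98, conditional on being alive at 96: (l_97 − l_98) / l_96.
= (2913 − 2290) / 4654 = 623 / 4654 = 0.133863.

0.1339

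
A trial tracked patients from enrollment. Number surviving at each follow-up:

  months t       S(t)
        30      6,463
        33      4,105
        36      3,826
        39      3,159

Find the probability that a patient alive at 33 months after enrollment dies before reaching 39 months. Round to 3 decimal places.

P(die before 39 | alive at 33) = 1 − S(39)/S(33) = 1 − 3,159/4,105 = (946)/4,105 = 0.230451.

0.230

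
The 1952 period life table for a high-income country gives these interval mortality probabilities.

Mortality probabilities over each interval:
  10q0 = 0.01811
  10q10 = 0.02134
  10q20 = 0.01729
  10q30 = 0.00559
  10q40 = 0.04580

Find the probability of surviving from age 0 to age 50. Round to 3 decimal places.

Chaining the interval survival probabilities: (1 − 0.01811) × (1 − 0.02134) × (1 − 0.01729) × (1 − 0.00559) × (1 − 0.04580).
= 0.98189 × 0.97866 × 0.98271 × 0.99441 × 0.95420 = 0.896035.

0.896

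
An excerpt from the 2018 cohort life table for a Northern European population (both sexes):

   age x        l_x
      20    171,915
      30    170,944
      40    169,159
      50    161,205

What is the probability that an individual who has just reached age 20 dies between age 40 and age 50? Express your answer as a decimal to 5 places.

0.04627

This is the probability of reaching 40 but not 50, conditional on being alive at 20: (l_40 − l_50) / l_20.
= (169,159 − 161,205) / 171,915 = 7,954 / 171,915 = 0.046267.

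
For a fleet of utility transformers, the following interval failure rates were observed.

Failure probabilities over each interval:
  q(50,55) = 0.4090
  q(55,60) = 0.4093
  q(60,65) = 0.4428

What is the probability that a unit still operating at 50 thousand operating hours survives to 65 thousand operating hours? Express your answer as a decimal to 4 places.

0.1945

P(survive 50→65) = (1 − 0.4090) × (1 − 0.4093) × (1 − 0.4428).
= 0.5910 × 0.5907 × 0.5572 = 0.194521.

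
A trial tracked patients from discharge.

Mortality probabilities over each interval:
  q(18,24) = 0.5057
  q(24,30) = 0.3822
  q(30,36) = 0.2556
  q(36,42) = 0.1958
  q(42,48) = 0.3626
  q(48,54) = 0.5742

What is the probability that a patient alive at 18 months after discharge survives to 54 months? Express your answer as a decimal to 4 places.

0.0496

Survival from 18 to 54 is the product of surviving each interval: (1 − 0.5057) × (1 − 0.3822) × (1 − 0.2556) × (1 − 0.1958) × (1 − 0.3626) × (1 − 0.5742).
= 0.4943 × 0.6178 × 0.7444 × 0.8042 × 0.6374 × 0.4258 = 0.049617.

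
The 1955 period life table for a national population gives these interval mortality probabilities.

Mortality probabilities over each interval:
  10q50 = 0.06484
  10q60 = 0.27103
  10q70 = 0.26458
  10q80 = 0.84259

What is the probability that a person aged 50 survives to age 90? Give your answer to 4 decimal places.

Chaining the interval survival probabilities: (1 − 0.06484) × (1 − 0.27103) × (1 − 0.26458) × (1 − 0.84259).
= 0.93516 × 0.72897 × 0.73542 × 0.15741 = 0.078916.

0.0789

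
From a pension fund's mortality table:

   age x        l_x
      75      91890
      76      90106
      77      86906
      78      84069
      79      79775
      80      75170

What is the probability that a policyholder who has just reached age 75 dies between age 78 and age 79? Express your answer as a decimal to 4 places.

0.0467

We want 3|1q75 = (l_78 − l_79)/l_75.
This is the probability of reaching 78 but not 79, conditional on being alive at 75: (l_78 − l_79) / l_75.
= (84069 − 79775) / 91890 = 4294 / 91890 = 0.046730.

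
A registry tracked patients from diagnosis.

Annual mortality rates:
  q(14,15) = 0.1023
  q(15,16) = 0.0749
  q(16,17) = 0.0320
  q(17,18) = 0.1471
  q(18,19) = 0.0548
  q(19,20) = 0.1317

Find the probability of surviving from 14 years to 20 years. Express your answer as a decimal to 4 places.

0.5627

P(survive 14→20) = (1 − 0.1023) × (1 − 0.0749) × (1 − 0.0320) × (1 − 0.1471) × (1 − 0.0548) × (1 − 0.1317).
= 0.8977 × 0.9251 × 0.9680 × 0.8529 × 0.9452 × 0.8683 = 0.562713.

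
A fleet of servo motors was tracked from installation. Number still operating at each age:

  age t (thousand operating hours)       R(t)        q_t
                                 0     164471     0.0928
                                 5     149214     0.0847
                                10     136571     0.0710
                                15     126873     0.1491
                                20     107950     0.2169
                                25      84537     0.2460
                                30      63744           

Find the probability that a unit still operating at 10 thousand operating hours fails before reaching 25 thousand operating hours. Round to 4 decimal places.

0.3810

P(fail before 25 | operational at 10) = 1 − R(25)/R(10) = 1 − 84537/136571 = (52034)/136571 = 0.381003.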